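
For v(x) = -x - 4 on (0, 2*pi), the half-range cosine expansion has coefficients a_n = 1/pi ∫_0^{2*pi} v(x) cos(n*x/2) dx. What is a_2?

0

a_2 = 1/pi ∫_0^{2*pi} (-x - 4) cos(x) dx.
Integrating by parts (boundary term plus one more integral), an antiderivative of (-x - 4) cos(x) is -x*sin(x) - 4*sin(x) - cos(x); evaluating from 0 to 2*pi: ∫_{0}^{2*pi} (-x - 4) cos(x) dx = (-1) - (-1) = 0.
Hence a_2 = (1/pi)·(0) = 0.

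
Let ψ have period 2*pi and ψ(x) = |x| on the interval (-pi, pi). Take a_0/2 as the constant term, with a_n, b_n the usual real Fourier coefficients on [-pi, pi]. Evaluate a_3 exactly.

a_3 = 1/pi ∫_{-pi}^{pi} ψ(x) cos(3*x) dx.
ψ is even and cos(3*x) is even, so the integrand is even and a_3 = 2/pi ∫_0^{pi} ψ(x) cos(3*x) dx.
Integrating by parts (boundary term plus one more integral), an antiderivative of (x) cos(3*x) is x*sin(3*x)/3 + cos(3*x)/9; evaluating from 0 to pi: ∫_{0}^{pi} (x) cos(3*x) dx = (-1/9) - (1/9) = -2/9.
Hence a_3 = (2/pi)·(-2/9) = -4/(9*pi).

-4/(9*pi)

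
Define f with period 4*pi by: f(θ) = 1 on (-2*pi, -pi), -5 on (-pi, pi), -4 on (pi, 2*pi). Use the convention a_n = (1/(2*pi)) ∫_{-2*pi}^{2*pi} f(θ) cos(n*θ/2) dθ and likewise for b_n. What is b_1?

b_1 = (1/(2*pi)) ∫_{-2*pi}^{2*pi} f(θ) sin(θ/2) dθ.
Split the integral at the breakpoints.
Directly, an antiderivative of (1) sin(θ/2) is -2*cos(θ/2); evaluating from -2*pi to -pi: ∫_{-2*pi}^{-pi} (1) sin(θ/2) dθ = (0) - (2) = -2.
Directly, an antiderivative of (-5) sin(θ/2) is 10*cos(θ/2); evaluating from -pi to pi: ∫_{-pi}^{pi} (-5) sin(θ/2) dθ = (0) - (0) = 0.
Directly, an antiderivative of (-4) sin(θ/2) is 8*cos(θ/2); evaluating from pi to 2*pi: ∫_{pi}^{2*pi} (-4) sin(θ/2) dθ = (-8) - (0) = -8.
Summing the pieces and multiplying by (1/(2*pi)) gives b_1 = -5/pi.

-5/pi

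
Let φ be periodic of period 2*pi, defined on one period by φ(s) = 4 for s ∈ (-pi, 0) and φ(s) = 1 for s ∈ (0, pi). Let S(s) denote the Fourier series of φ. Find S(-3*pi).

5/2

s = -3*pi differs from s = -pi by -1 full period(s), and the series is 2*pi-periodic.
At s = -pi the one-sided limits are φ(-pi^-) = 1 and φ(-pi^+) = 4.
By Dirichlet's theorem the series converges to their average, [(1) + (4)]/2 = 5/2.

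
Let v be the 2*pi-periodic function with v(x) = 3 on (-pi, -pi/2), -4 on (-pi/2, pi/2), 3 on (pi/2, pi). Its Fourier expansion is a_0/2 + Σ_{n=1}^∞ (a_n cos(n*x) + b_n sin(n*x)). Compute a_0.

-1

a_0 = 1/pi ∫_{-pi}^{pi} v(x) dx = 1/pi · (-pi) = -1.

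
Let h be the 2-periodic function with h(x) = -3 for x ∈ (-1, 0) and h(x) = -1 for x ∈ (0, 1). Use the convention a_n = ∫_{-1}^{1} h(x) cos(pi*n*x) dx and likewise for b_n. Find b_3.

b_3 = ∫_{-1}^{1} h(x) sin(3*pi*x) dx.
Split the integral at the breakpoints.
Directly, an antiderivative of (-3) sin(3*pi*x) is cos(3*pi*x)/pi; evaluating from -1 to 0: ∫_{-1}^{0} (-3) sin(3*pi*x) dx = (1/pi) - (-1/pi) = 2/pi.
Directly, an antiderivative of (-1) sin(3*pi*x) is cos(3*pi*x)/(3*pi); evaluating from 0 to 1: ∫_{0}^{1} (-1) sin(3*pi*x) dx = (-1/(3*pi)) - (1/(3*pi)) = -2/(3*pi).
Summing the pieces gives b_3 = 4/(3*pi).

4/(3*pi)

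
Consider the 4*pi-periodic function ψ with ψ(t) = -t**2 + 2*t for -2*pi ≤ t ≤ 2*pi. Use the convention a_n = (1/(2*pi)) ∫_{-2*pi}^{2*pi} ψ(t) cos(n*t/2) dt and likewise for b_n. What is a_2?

a_2 = (1/(2*pi)) ∫_{-2*pi}^{2*pi} ψ(t) cos(t) dt.
Integrating by parts twice (tabular method), an antiderivative of (-t**2 + 2*t) cos(t) is -t**2*sin(t) + 2*t*sin(t) - 2*t*cos(t) + 2*sin(t) + 2*cos(t); evaluating from -2*pi to 2*pi: ∫_{-2*pi}^{2*pi} (-t**2 + 2*t) cos(t) dt = (2 - 4*pi) - (2 + 4*pi) = -8*pi.
Hence a_2 = (1/(2*pi))·(-8*pi) = -4.

-4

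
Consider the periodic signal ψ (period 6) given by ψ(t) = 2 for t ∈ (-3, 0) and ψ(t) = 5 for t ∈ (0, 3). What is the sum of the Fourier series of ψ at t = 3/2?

ψ is continuous at t = 3/2 with value 5, so the series converges to 5 there.

5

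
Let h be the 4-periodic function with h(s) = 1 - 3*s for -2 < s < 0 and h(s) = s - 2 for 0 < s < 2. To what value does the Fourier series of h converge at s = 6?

7/2

s = 6 differs from s = -2 by 2 full period(s), and the series is 4-periodic.
At s = -2 the one-sided limits are h(-2^-) = 0 and h(-2^+) = 7.
By Dirichlet's theorem the series converges to their average, [(0) + (7)]/2 = 7/2.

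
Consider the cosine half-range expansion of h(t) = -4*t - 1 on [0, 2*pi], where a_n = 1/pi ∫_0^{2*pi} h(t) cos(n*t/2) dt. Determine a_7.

a_7 = 1/pi ∫_0^{2*pi} (-4*t - 1) cos(7*t/2) dt.
Integrating by parts (boundary term plus one more integral), an antiderivative of (-4*t - 1) cos(7*t/2) is -8*t*sin(7*t/2)/7 - 2*sin(7*t/2)/7 - 16*cos(7*t/2)/49; evaluating from 0 to 2*pi: ∫_{0}^{2*pi} (-4*t - 1) cos(7*t/2) dt = (16/49) - (-16/49) = 32/49.
Hence a_7 = (1/pi)·(32/49) = 32/(49*pi).

32/(49*pi)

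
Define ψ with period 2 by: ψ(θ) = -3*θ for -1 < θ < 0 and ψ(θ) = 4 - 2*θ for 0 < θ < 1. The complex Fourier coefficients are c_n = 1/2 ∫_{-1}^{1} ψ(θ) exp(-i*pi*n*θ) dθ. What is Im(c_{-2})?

Since ψ is real-valued, Im(c_{-2}) = -1/2 ∫_{-1}^{1} ψ(θ) sin(-2*pi*θ) dθ = b_{2}/2.
Split the integral at the breakpoints.
Integrating by parts (boundary term plus one more integral), an antiderivative of (-3*θ) sin(-2*pi*θ) is -3*θ*cos(2*pi*θ)/(2*pi) + 3*sin(2*pi*θ)/(4*pi**2); evaluating from -1 to 0: ∫_{-1}^{0} (-3*θ) sin(-2*pi*θ) dθ = (0) - (3/(2*pi)) = -3/(2*pi).
Integrating by parts (boundary term plus one more integral), an antiderivative of (4 - 2*θ) sin(-2*pi*θ) is -θ*cos(2*pi*θ)/pi + sin(2*pi*θ)/(2*pi**2) + 2*cos(2*pi*θ)/pi; evaluating from 0 to 1: ∫_{0}^{1} (4 - 2*θ) sin(-2*pi*θ) dθ = (1/pi) - (2/pi) = -1/pi.
So ∫_{-1}^{1} ψ(θ) sin(-2*pi*θ) dθ = -5/(2*pi).
Hence Im(c_{-2}) = (-1/2)·(-5/(2*pi)) = 5/(4*pi).

5/(4*pi)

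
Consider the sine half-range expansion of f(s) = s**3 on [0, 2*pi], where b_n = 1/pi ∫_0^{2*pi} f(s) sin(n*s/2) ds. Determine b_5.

b_5 = 1/pi ∫_0^{2*pi} (s**3) sin(5*s/2) ds.
Integrating by parts three times (tabular method), an antiderivative of (s**3) sin(5*s/2) is -2*s**3*cos(5*s/2)/5 + 12*s**2*sin(5*s/2)/25 + 48*s*cos(5*s/2)/125 - 96*sin(5*s/2)/625; evaluating from 0 to 2*pi: ∫_{0}^{2*pi} (s**3) sin(5*s/2) ds = (16*pi*(-6 + 25*pi**2)/125) - (0) = 16*pi*(-6 + 25*pi**2)/125.
Hence b_5 = (1/pi)·(16*pi*(-6 + 25*pi**2)/125) = -96/125 + 16*pi**2/5.

-96/125 + 16*pi**2/5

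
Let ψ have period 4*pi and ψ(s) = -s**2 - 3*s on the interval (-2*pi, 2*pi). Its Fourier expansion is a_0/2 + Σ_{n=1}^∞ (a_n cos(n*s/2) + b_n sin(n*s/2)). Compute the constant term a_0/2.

-4*pi**2/3

a_0 = (1/(2*pi)) ∫_{-2*pi}^{2*pi} ψ(s) ds = (1/(2*pi)) · (-16*pi**3/3) = -8*pi**2/3.
So the constant term a_0/2 = -4*pi**2/3.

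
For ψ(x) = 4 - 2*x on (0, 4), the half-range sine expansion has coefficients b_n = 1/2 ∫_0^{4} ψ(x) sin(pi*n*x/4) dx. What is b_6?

8/(3*pi)

b_6 = 1/2 ∫_0^{4} (4 - 2*x) sin(3*pi*x/2) dx.
Integrating by parts (boundary term plus one more integral), an antiderivative of (4 - 2*x) sin(3*pi*x/2) is 4*x*cos(3*pi*x/2)/(3*pi) - 8*sin(3*pi*x/2)/(9*pi**2) - 8*cos(3*pi*x/2)/(3*pi); evaluating from 0 to 4: ∫_{0}^{4} (4 - 2*x) sin(3*pi*x/2) dx = (8/(3*pi)) - (-8/(3*pi)) = 16/(3*pi).
Hence b_6 = (1/2)·(16/(3*pi)) = 8/(3*pi).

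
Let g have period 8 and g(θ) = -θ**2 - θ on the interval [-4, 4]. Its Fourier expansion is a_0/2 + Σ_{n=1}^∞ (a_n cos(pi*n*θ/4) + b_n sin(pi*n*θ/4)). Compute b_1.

-8/pi

b_1 = 1/4 ∫_{-4}^{4} g(θ) sin(pi*θ/4) dθ.
Integrating by parts twice (tabular method), an antiderivative of (-θ**2 - θ) sin(pi*θ/4) is 4*θ**2*cos(pi*θ/4)/pi - 32*θ*sin(pi*θ/4)/pi**2 + 4*θ*cos(pi*θ/4)/pi - 16*sin(pi*θ/4)/pi**2 - 128*cos(pi*θ/4)/pi**3; evaluating from -4 to 4: ∫_{-4}^{4} (-θ**2 - θ) sin(pi*θ/4) dθ = (-80/pi + 128/pi**3) - (-48/pi + 128/pi**3) = -32/pi.
Hence b_1 = (1/4)·(-32/pi) = -8/pi.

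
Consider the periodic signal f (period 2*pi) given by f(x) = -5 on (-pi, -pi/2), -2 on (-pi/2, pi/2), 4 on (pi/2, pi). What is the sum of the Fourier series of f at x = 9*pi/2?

1

x = 9*pi/2 differs from x = pi/2 by 2 full period(s), and the series is 2*pi-periodic.
At x = pi/2 the one-sided limits are f(pi/2^-) = -2 and f(pi/2^+) = 4.
By Dirichlet's theorem the series converges to their average, [(-2) + (4)]/2 = 1.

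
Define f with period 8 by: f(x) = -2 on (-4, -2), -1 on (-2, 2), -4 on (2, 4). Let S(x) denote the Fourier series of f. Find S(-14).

x = -14 differs from x = 2 by -2 full period(s), and the series is 8-periodic.
At x = 2 the one-sided limits are f(2^-) = -1 and f(2^+) = -4.
By Dirichlet's theorem the series converges to their average, [(-1) + (-4)]/2 = -5/2.

-5/2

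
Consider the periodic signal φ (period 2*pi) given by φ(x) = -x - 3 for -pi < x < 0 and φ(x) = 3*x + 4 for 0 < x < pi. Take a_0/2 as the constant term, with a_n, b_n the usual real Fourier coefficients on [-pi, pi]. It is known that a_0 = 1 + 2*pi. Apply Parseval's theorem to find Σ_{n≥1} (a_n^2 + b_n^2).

Parseval: a_0^2/2 + Σ_{n≥1} (a_n^2+b_n^2) = 1/pi ∫_{-pi}^{pi} φ(x)^2 dx = 25 + 9*pi + 10*pi**2/3.
Subtract a_0^2/2 = (1 + 2*pi)**2/2: Σ (a_n^2+b_n^2) = 4*pi**2/3 + 7*pi + 49/2.

4*pi**2/3 + 7*pi + 49/2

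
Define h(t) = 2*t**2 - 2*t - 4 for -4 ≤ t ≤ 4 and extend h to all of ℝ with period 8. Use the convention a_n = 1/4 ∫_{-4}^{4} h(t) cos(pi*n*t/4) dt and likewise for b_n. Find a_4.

a_4 = 1/4 ∫_{-4}^{4} h(t) cos(pi*t) dt.
Integrating by parts twice (tabular method), an antiderivative of (2*t**2 - 2*t - 4) cos(pi*t) is 2*t**2*sin(pi*t)/pi - 2*t*sin(pi*t)/pi + 4*t*cos(pi*t)/pi**2 - 4*sin(pi*t)/pi - 4*sin(pi*t)/pi**3 - 2*cos(pi*t)/pi**2; evaluating from -4 to 4: ∫_{-4}^{4} (2*t**2 - 2*t - 4) cos(pi*t) dt = (14/pi**2) - (-18/pi**2) = 32/pi**2.
Hence a_4 = (1/4)·(32/pi**2) = 8/pi**2.

8/pi**2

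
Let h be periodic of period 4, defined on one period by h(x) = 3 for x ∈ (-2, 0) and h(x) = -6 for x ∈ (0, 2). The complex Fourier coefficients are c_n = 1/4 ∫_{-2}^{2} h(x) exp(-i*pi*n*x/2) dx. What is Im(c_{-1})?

-9/pi

Since h is real-valued, Im(c_{-1}) = -1/4 ∫_{-2}^{2} h(x) sin(-pi*x/2) dx = b_{1}/2.
Split the integral at the breakpoints.
Directly, an antiderivative of (3) sin(-pi*x/2) is 6*cos(pi*x/2)/pi; evaluating from -2 to 0: ∫_{-2}^{0} (3) sin(-pi*x/2) dx = (6/pi) - (-6/pi) = 12/pi.
Directly, an antiderivative of (-6) sin(-pi*x/2) is -12*cos(pi*x/2)/pi; evaluating from 0 to 2: ∫_{0}^{2} (-6) sin(-pi*x/2) dx = (12/pi) - (-12/pi) = 24/pi.
So ∫_{-2}^{2} h(x) sin(-pi*x/2) dx = 36/pi.
Hence Im(c_{-1}) = (-1/4)·(36/pi) = -9/pi.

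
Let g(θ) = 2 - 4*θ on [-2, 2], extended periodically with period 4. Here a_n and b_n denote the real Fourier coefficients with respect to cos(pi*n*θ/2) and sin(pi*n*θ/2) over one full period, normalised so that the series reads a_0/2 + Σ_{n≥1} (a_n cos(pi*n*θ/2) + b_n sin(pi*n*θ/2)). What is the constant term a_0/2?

a_0 = 1/2 ∫_{-2}^{2} g(θ) dθ = 1/2 · (8) = 4.
So the constant term a_0/2 = 2.

2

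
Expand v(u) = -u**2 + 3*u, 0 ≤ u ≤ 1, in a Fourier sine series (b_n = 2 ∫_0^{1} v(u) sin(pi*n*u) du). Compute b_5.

4*(2 + 25*pi**2)/(125*pi**3)

b_5 = 2 ∫_0^{1} (-u**2 + 3*u) sin(5*pi*u) du.
Integrating by parts twice (tabular method), an antiderivative of (-u**2 + 3*u) sin(5*pi*u) is u**2*cos(5*pi*u)/(5*pi) - 2*u*sin(5*pi*u)/(25*pi**2) - 3*u*cos(5*pi*u)/(5*pi) + 3*sin(5*pi*u)/(25*pi**2) - 2*cos(5*pi*u)/(125*pi**3); evaluating from 0 to 1: ∫_{0}^{1} (-u**2 + 3*u) sin(5*pi*u) du = (2*(1 + 25*pi**2)/(125*pi**3)) - (-2/(125*pi**3)) = 2*(2 + 25*pi**2)/(125*pi**3).
Hence b_5 = 2·(2*(2 + 25*pi**2)/(125*pi**3)) = 4*(2 + 25*pi**2)/(125*pi**3).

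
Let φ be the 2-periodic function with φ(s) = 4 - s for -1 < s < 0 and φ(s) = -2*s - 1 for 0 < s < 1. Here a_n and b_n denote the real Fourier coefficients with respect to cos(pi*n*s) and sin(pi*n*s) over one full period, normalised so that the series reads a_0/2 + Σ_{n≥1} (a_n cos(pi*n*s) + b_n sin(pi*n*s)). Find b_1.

b_1 = ∫_{-1}^{1} φ(s) sin(pi*s) ds.
Split the integral at the breakpoints.
Integrating by parts (boundary term plus one more integral), an antiderivative of (4 - s) sin(pi*s) is s*cos(pi*s)/pi - sin(pi*s)/pi**2 - 4*cos(pi*s)/pi; evaluating from -1 to 0: ∫_{-1}^{0} (4 - s) sin(pi*s) ds = (-4/pi) - (5/pi) = -9/pi.
Integrating by parts (boundary term plus one more integral), an antiderivative of (-2*s - 1) sin(pi*s) is 2*s*cos(pi*s)/pi - 2*sin(pi*s)/pi**2 + cos(pi*s)/pi; evaluating from 0 to 1: ∫_{0}^{1} (-2*s - 1) sin(pi*s) ds = (-3/pi) - (1/pi) = -4/pi.
Summing the pieces gives b_1 = -13/pi.

-13/pi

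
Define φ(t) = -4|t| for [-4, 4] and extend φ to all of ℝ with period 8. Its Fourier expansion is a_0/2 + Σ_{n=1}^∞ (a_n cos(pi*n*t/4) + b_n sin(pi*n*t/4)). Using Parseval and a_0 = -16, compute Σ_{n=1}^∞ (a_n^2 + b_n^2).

128/3

Parseval: a_0^2/2 + Σ_{n≥1} (a_n^2+b_n^2) = 1/4 ∫_{-4}^{4} φ(t)^2 dt = 512/3.
Subtract a_0^2/2 = 128: Σ (a_n^2+b_n^2) = 128/3.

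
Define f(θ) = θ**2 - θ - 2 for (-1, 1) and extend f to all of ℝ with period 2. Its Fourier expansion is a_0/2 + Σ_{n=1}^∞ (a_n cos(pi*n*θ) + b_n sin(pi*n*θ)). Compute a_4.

1/(4*pi**2)

a_4 = ∫_{-1}^{1} f(θ) cos(4*pi*θ) dθ.
Integrating by parts twice (tabular method), an antiderivative of (θ**2 - θ - 2) cos(4*pi*θ) is θ**2*sin(4*pi*θ)/(4*pi) - θ*sin(4*pi*θ)/(4*pi) + θ*cos(4*pi*θ)/(8*pi**2) - sin(4*pi*θ)/(2*pi) - sin(4*pi*θ)/(32*pi**3) - cos(4*pi*θ)/(16*pi**2); evaluating from -1 to 1: ∫_{-1}^{1} (θ**2 - θ - 2) cos(4*pi*θ) dθ = (1/(16*pi**2)) - (-3/(16*pi**2)) = 1/(4*pi**2).
Hence a_4 = 1/(4*pi**2).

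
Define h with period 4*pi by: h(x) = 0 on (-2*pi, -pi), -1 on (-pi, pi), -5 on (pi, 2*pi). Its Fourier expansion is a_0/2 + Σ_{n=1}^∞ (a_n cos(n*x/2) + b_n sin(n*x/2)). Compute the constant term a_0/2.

a_0 = (1/(2*pi)) ∫_{-2*pi}^{2*pi} h(x) dx = (1/(2*pi)) · (-7*pi) = -7/2.
So the constant term a_0/2 = -7/4.

-7/4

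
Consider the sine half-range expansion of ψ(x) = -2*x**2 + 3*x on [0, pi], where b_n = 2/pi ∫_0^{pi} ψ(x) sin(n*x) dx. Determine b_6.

-1 + 2*pi/3

b_6 = 2/pi ∫_0^{pi} (-2*x**2 + 3*x) sin(6*x) dx.
Integrating by parts twice (tabular method), an antiderivative of (-2*x**2 + 3*x) sin(6*x) is x**2*cos(6*x)/3 - x*sin(6*x)/9 - x*cos(6*x)/2 + sin(6*x)/12 - cos(6*x)/54; evaluating from 0 to pi: ∫_{0}^{pi} (-2*x**2 + 3*x) sin(6*x) dx = (-pi/2 - 1/54 + pi**2/3) - (-1/54) = pi*(-3 + 2*pi)/6.
Hence b_6 = (2/pi)·(pi*(-3 + 2*pi)/6) = -1 + 2*pi/3.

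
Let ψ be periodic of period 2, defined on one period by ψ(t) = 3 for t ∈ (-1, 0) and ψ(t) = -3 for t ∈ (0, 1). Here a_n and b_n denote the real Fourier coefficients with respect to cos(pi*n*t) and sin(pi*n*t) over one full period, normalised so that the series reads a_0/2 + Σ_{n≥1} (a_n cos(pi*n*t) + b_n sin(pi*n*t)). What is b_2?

b_2 = ∫_{-1}^{1} ψ(t) sin(2*pi*t) dt.
ψ is odd and sin(2*pi*t) is odd, so the integrand is even and b_2 = 2 ∫_0^{1} ψ(t) sin(2*pi*t) dt.
Directly, an antiderivative of (-3) sin(2*pi*t) is 3*cos(2*pi*t)/(2*pi); evaluating from 0 to 1: ∫_{0}^{1} (-3) sin(2*pi*t) dt = (3/(2*pi)) - (3/(2*pi)) = 0.
Hence b_2 = 2·(0) = 0.

0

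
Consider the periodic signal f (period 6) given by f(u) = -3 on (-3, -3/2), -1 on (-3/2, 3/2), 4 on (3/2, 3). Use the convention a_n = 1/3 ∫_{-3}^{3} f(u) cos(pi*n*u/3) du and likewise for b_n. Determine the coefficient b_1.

7/pi

b_1 = 1/3 ∫_{-3}^{3} f(u) sin(pi*u/3) du.
Split the integral at the breakpoints.
Directly, an antiderivative of (-3) sin(pi*u/3) is 9*cos(pi*u/3)/pi; evaluating from -3 to -3/2: ∫_{-3}^{-3/2} (-3) sin(pi*u/3) du = (0) - (-9/pi) = 9/pi.
Directly, an antiderivative of (-1) sin(pi*u/3) is 3*cos(pi*u/3)/pi; evaluating from -3/2 to 3/2: ∫_{-3/2}^{3/2} (-1) sin(pi*u/3) du = (0) - (0) = 0.
Directly, an antiderivative of (4) sin(pi*u/3) is -12*cos(pi*u/3)/pi; evaluating from 3/2 to 3: ∫_{3/2}^{3} (4) sin(pi*u/3) du = (12/pi) - (0) = 12/pi.
Summing the pieces and multiplying by (1/3) gives b_1 = 7/pi.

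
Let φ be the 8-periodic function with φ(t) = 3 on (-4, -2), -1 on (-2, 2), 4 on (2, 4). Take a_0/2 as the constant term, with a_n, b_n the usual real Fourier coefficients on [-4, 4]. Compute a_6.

a_6 = 1/4 ∫_{-4}^{4} φ(t) cos(3*pi*t/2) dt.
Split the integral at the breakpoints.
Directly, an antiderivative of (3) cos(3*pi*t/2) is 2*sin(3*pi*t/2)/pi; evaluating from -4 to -2: ∫_{-4}^{-2} (3) cos(3*pi*t/2) dt = (0) - (0) = 0.
Directly, an antiderivative of (-1) cos(3*pi*t/2) is -2*sin(3*pi*t/2)/(3*pi); evaluating from -2 to 2: ∫_{-2}^{2} (-1) cos(3*pi*t/2) dt = (0) - (0) = 0.
Directly, an antiderivative of (4) cos(3*pi*t/2) is 8*sin(3*pi*t/2)/(3*pi); evaluating from 2 to 4: ∫_{2}^{4} (4) cos(3*pi*t/2) dt = (0) - (0) = 0.
Summing the pieces and multiplying by (1/4) gives a_6 = 0.

0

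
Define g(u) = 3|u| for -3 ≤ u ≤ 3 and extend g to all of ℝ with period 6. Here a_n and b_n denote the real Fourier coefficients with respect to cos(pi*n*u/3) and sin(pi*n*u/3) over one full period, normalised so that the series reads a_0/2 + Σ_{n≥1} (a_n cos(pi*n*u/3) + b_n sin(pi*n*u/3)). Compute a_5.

a_5 = 1/3 ∫_{-3}^{3} g(u) cos(5*pi*u/3) du.
g is even and cos(5*pi*u/3) is even, so the integrand is even and a_5 = 2/3 ∫_0^{3} g(u) cos(5*pi*u/3) du.
Integrating by parts (boundary term plus one more integral), an antiderivative of (3*u) cos(5*pi*u/3) is 9*u*sin(5*pi*u/3)/(5*pi) + 27*cos(5*pi*u/3)/(25*pi**2); evaluating from 0 to 3: ∫_{0}^{3} (3*u) cos(5*pi*u/3) du = (-27/(25*pi**2)) - (27/(25*pi**2)) = -54/(25*pi**2).
Hence a_5 = (2/3)·(-54/(25*pi**2)) = -36/(25*pi**2).

-36/(25*pi**2)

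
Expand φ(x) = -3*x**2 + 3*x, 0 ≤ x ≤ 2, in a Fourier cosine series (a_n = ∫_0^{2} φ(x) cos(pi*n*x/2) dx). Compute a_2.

a_2 = ∫_0^{2} (-3*x**2 + 3*x) cos(pi*x) dx.
Integrating by parts twice (tabular method), an antiderivative of (-3*x**2 + 3*x) cos(pi*x) is -3*x**2*sin(pi*x)/pi + 3*x*sin(pi*x)/pi - 6*x*cos(pi*x)/pi**2 + 6*sin(pi*x)/pi**3 + 3*cos(pi*x)/pi**2; evaluating from 0 to 2: ∫_{0}^{2} (-3*x**2 + 3*x) cos(pi*x) dx = (-9/pi**2) - (3/pi**2) = -12/pi**2.
Hence a_2 = -12/pi**2.

-12/pi**2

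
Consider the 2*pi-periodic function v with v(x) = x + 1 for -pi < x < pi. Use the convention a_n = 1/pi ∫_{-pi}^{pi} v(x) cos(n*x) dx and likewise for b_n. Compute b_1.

2

b_1 = 1/pi ∫_{-pi}^{pi} v(x) sin(x) dx.
Integrating by parts (boundary term plus one more integral), an antiderivative of (x + 1) sin(x) is -x*cos(x) + sin(x) - cos(x); evaluating from -pi to pi: ∫_{-pi}^{pi} (x + 1) sin(x) dx = (1 + pi) - (1 - pi) = 2*pi.
Hence b_1 = (1/pi)·(2*pi) = 2.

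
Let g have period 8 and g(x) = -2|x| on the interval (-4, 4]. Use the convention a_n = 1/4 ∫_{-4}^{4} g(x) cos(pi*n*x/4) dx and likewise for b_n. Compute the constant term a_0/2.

-4

a_0 = 1/4 ∫_{-4}^{4} g(x) dx = 1/4 · (-32) = -8.
So the constant term a_0/2 = -4.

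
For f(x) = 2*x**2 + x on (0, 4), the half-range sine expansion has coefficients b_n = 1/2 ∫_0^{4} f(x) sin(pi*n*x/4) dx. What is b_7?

8*(-32 + 441*pi**2)/(343*pi**3)

b_7 = 1/2 ∫_0^{4} (2*x**2 + x) sin(7*pi*x/4) dx.
Integrating by parts twice (tabular method), an antiderivative of (2*x**2 + x) sin(7*pi*x/4) is -8*x**2*cos(7*pi*x/4)/(7*pi) + 64*x*sin(7*pi*x/4)/(49*pi**2) - 4*x*cos(7*pi*x/4)/(7*pi) + 16*sin(7*pi*x/4)/(49*pi**2) + 256*cos(7*pi*x/4)/(343*pi**3); evaluating from 0 to 4: ∫_{0}^{4} (2*x**2 + x) sin(7*pi*x/4) dx = (16*(-16 + 441*pi**2)/(343*pi**3)) - (256/(343*pi**3)) = 16*(-32 + 441*pi**2)/(343*pi**3).
Hence b_7 = (1/2)·(16*(-32 + 441*pi**2)/(343*pi**3)) = 8*(-32 + 441*pi**2)/(343*pi**3).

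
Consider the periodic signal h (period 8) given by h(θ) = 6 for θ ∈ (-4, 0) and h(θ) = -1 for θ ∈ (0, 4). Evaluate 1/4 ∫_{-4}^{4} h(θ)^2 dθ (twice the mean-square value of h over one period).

1/4 ∫_{-4}^{4} h(θ)^2 dθ = 1/4 · (148) = 37.

37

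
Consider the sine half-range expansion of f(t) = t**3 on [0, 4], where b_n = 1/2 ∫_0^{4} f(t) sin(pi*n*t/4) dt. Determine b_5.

b_5 = 1/2 ∫_0^{4} (t**3) sin(5*pi*t/4) dt.
Integrating by parts three times (tabular method), an antiderivative of (t**3) sin(5*pi*t/4) is -4*t**3*cos(5*pi*t/4)/(5*pi) + 48*t**2*sin(5*pi*t/4)/(25*pi**2) + 384*t*cos(5*pi*t/4)/(125*pi**3) - 1536*sin(5*pi*t/4)/(625*pi**4); evaluating from 0 to 4: ∫_{0}^{4} (t**3) sin(5*pi*t/4) dt = (256*(-6 + 25*pi**2)/(125*pi**3)) - (0) = 256*(-6 + 25*pi**2)/(125*pi**3).
Hence b_5 = (1/2)·(256*(-6 + 25*pi**2)/(125*pi**3)) = 128*(-6 + 25*pi**2)/(125*pi**3).

128*(-6 + 25*pi**2)/(125*pi**3)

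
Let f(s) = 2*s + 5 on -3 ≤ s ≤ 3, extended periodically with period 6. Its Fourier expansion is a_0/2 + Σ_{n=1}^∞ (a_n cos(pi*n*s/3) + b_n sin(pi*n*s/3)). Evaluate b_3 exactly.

b_3 = 1/3 ∫_{-3}^{3} f(s) sin(pi*s) ds.
Integrating by parts (boundary term plus one more integral), an antiderivative of (2*s + 5) sin(pi*s) is -2*s*cos(pi*s)/pi + 2*sin(pi*s)/pi**2 - 5*cos(pi*s)/pi; evaluating from -3 to 3: ∫_{-3}^{3} (2*s + 5) sin(pi*s) ds = (11/pi) - (-1/pi) = 12/pi.
Hence b_3 = (1/3)·(12/pi) = 4/pi.

4/pi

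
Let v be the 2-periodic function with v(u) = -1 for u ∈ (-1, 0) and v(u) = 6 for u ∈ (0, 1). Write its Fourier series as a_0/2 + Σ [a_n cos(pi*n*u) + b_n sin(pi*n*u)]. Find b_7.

b_7 = ∫_{-1}^{1} v(u) sin(7*pi*u) du.
Split the integral at the breakpoints.
Directly, an antiderivative of (-1) sin(7*pi*u) is cos(7*pi*u)/(7*pi); evaluating from -1 to 0: ∫_{-1}^{0} (-1) sin(7*pi*u) du = (1/(7*pi)) - (-1/(7*pi)) = 2/(7*pi).
Directly, an antiderivative of (6) sin(7*pi*u) is -6*cos(7*pi*u)/(7*pi); evaluating from 0 to 1: ∫_{0}^{1} (6) sin(7*pi*u) du = (6/(7*pi)) - (-6/(7*pi)) = 12/(7*pi).
Summing the pieces gives b_7 = 2/pi.

2/pi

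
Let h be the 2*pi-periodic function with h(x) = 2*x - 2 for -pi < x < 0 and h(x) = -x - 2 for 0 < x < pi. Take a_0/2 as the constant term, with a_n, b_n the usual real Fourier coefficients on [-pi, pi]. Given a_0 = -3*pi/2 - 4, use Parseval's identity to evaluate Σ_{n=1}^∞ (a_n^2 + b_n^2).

13*pi**2/24

Parseval: a_0^2/2 + Σ_{n≥1} (a_n^2+b_n^2) = 1/pi ∫_{-pi}^{pi} h(x)^2 dx = 8 + 5*pi**2/3 + 6*pi.
Subtract a_0^2/2 = (8 + 3*pi)**2/8: Σ (a_n^2+b_n^2) = 13*pi**2/24.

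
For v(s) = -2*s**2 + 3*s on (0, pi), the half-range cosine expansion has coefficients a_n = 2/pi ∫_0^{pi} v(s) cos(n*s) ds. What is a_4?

-1/2

a_4 = 2/pi ∫_0^{pi} (-2*s**2 + 3*s) cos(4*s) ds.
Integrating by parts twice (tabular method), an antiderivative of (-2*s**2 + 3*s) cos(4*s) is -s**2*sin(4*s)/2 + 3*s*sin(4*s)/4 - s*cos(4*s)/4 + sin(4*s)/16 + 3*cos(4*s)/16; evaluating from 0 to pi: ∫_{0}^{pi} (-2*s**2 + 3*s) cos(4*s) ds = (3/16 - pi/4) - (3/16) = -pi/4.
Hence a_4 = (2/pi)·(-pi/4) = -1/2.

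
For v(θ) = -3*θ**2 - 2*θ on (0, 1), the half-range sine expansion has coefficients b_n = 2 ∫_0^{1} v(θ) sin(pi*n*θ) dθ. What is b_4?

b_4 = 2 ∫_0^{1} (-3*θ**2 - 2*θ) sin(4*pi*θ) dθ.
Integrating by parts twice (tabular method), an antiderivative of (-3*θ**2 - 2*θ) sin(4*pi*θ) is 3*θ**2*cos(4*pi*θ)/(4*pi) - 3*θ*sin(4*pi*θ)/(8*pi**2) + θ*cos(4*pi*θ)/(2*pi) - sin(4*pi*θ)/(8*pi**2) - 3*cos(4*pi*θ)/(32*pi**3); evaluating from 0 to 1: ∫_{0}^{1} (-3*θ**2 - 2*θ) sin(4*pi*θ) dθ = ((-3 + 40*pi**2)/(32*pi**3)) - (-3/(32*pi**3)) = 5/(4*pi).
Hence b_4 = 2·(5/(4*pi)) = 5/(2*pi).

5/(2*pi)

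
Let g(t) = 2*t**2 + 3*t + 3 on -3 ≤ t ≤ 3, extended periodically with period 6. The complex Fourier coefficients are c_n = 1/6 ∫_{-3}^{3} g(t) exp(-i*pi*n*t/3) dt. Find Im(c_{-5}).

9/(5*pi)

Since g is real-valued, Im(c_{-5}) = -1/6 ∫_{-3}^{3} g(t) sin(-5*pi*t/3) dt = b_{5}/2.
Integrating by parts twice (tabular method), an antiderivative of (2*t**2 + 3*t + 3) sin(-5*pi*t/3) is 6*t**2*cos(5*pi*t/3)/(5*pi) - 36*t*sin(5*pi*t/3)/(25*pi**2) + 9*t*cos(5*pi*t/3)/(5*pi) - 27*sin(5*pi*t/3)/(25*pi**2) - 108*cos(5*pi*t/3)/(125*pi**3) + 9*cos(5*pi*t/3)/(5*pi); evaluating from -3 to 3: ∫_{-3}^{3} (2*t**2 + 3*t + 3) sin(-5*pi*t/3) dt = (-18/pi + 108/(125*pi**3)) - (36*(3 - 25*pi**2)/(125*pi**3)) = -54/(5*pi).
Hence Im(c_{-5}) = (-1/6)·(-54/(5*pi)) = 9/(5*pi).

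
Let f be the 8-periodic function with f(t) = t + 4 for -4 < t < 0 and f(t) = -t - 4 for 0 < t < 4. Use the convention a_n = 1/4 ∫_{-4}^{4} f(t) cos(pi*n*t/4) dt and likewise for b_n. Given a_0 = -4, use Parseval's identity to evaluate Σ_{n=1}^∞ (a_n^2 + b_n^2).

Parseval: a_0^2/2 + Σ_{n≥1} (a_n^2+b_n^2) = 1/4 ∫_{-4}^{4} f(t)^2 dt = 128/3.
Subtract a_0^2/2 = 8: Σ (a_n^2+b_n^2) = 104/3.

104/3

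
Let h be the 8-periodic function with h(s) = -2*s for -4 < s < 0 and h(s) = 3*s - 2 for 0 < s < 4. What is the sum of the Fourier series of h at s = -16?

-1

s = -16 differs from s = 0 by -2 full period(s), and the series is 8-periodic.
At s = 0 the one-sided limits are h(0^-) = 0 and h(0^+) = -2.
By Dirichlet's theorem the series converges to their average, [(0) + (-2)]/2 = -1.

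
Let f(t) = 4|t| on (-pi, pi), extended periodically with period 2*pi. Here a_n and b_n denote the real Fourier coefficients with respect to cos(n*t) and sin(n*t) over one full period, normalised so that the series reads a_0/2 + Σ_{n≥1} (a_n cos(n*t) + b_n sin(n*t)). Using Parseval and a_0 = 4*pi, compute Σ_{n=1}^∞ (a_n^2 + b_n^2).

8*pi**2/3

Parseval: a_0^2/2 + Σ_{n≥1} (a_n^2+b_n^2) = 1/pi ∫_{-pi}^{pi} f(t)^2 dt = 32*pi**2/3.
Subtract a_0^2/2 = 8*pi**2: Σ (a_n^2+b_n^2) = 8*pi**2/3.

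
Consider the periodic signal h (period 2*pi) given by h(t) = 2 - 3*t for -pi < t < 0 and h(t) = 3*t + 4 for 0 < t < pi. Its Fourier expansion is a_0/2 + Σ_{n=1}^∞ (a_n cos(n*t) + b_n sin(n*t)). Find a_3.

-4/(3*pi)

a_3 = 1/pi ∫_{-pi}^{pi} h(t) cos(3*t) dt.
Split the integral at the breakpoints.
Integrating by parts (boundary term plus one more integral), an antiderivative of (2 - 3*t) cos(3*t) is -t*sin(3*t) + 2*sin(3*t)/3 - cos(3*t)/3; evaluating from -pi to 0: ∫_{-pi}^{0} (2 - 3*t) cos(3*t) dt = (-1/3) - (1/3) = -2/3.
Integrating by parts (boundary term plus one more integral), an antiderivative of (3*t + 4) cos(3*t) is t*sin(3*t) + 4*sin(3*t)/3 + cos(3*t)/3; evaluating from 0 to pi: ∫_{0}^{pi} (3*t + 4) cos(3*t) dt = (-1/3) - (1/3) = -2/3.
Summing the pieces and multiplying by (1/pi) gives a_3 = -4/(3*pi).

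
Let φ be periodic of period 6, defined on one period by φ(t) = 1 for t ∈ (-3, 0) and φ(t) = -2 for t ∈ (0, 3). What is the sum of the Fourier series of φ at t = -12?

t = -12 differs from t = 0 by -2 full period(s), and the series is 6-periodic.
At t = 0 the one-sided limits are φ(0^-) = 1 and φ(0^+) = -2.
By Dirichlet's theorem the series converges to their average, [(1) + (-2)]/2 = -1/2.

-1/2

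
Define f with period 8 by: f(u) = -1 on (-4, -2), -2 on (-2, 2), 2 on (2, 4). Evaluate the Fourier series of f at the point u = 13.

u = 13 differs from u = -3 by 2 full period(s), and the series is 8-periodic.
f is continuous at u = -3 with value -1, so the series converges to -1 there.

-1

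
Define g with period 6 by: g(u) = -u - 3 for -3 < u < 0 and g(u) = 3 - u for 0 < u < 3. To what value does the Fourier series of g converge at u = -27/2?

-3/2

u = -27/2 differs from u = -3/2 by -2 full period(s), and the series is 6-periodic.
g is continuous at u = -3/2 with value -3/2, so the series converges to -3/2 there.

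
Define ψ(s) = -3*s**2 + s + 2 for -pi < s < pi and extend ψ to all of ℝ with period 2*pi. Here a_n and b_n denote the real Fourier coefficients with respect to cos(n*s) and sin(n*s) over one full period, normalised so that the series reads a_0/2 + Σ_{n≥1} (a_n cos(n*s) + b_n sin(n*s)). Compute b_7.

b_7 = 1/pi ∫_{-pi}^{pi} ψ(s) sin(7*s) ds.
Integrating by parts twice (tabular method), an antiderivative of (-3*s**2 + s + 2) sin(7*s) is 3*s**2*cos(7*s)/7 - 6*s*sin(7*s)/49 - s*cos(7*s)/7 + sin(7*s)/49 - 104*cos(7*s)/343; evaluating from -pi to pi: ∫_{-pi}^{pi} (-3*s**2 + s + 2) sin(7*s) ds = (-3*pi**2/7 + 104/343 + pi/7) - (-3*pi**2/7 - pi/7 + 104/343) = 2*pi/7.
Hence b_7 = (1/pi)·(2*pi/7) = 2/7.

2/7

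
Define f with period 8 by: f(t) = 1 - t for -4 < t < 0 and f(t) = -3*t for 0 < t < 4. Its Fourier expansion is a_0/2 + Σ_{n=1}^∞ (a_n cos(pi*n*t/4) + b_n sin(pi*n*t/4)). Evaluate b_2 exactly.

b_2 = 1/4 ∫_{-4}^{4} f(t) sin(pi*t/2) dt.
Split the integral at the breakpoints.
Integrating by parts (boundary term plus one more integral), an antiderivative of (1 - t) sin(pi*t/2) is 2*t*cos(pi*t/2)/pi - 4*sin(pi*t/2)/pi**2 - 2*cos(pi*t/2)/pi; evaluating from -4 to 0: ∫_{-4}^{0} (1 - t) sin(pi*t/2) dt = (-2/pi) - (-10/pi) = 8/pi.
Integrating by parts (boundary term plus one more integral), an antiderivative of (-3*t) sin(pi*t/2) is 6*t*cos(pi*t/2)/pi - 12*sin(pi*t/2)/pi**2; evaluating from 0 to 4: ∫_{0}^{4} (-3*t) sin(pi*t/2) dt = (24/pi) - (0) = 24/pi.
Summing the pieces and multiplying by (1/4) gives b_2 = 8/pi.

8/pi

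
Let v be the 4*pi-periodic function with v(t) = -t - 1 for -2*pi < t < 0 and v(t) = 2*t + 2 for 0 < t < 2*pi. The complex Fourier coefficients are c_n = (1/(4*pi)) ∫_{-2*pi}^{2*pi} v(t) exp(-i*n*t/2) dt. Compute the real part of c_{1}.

-6/pi

Since v is real-valued, Re(c_{1}) = (1/(4*pi)) ∫_{-2*pi}^{2*pi} v(t) cos(t/2) dt = a_{1}/2.
Split the integral at the breakpoints.
Integrating by parts (boundary term plus one more integral), an antiderivative of (-t - 1) cos(t/2) is -2*t*sin(t/2) - 2*sin(t/2) - 4*cos(t/2); evaluating from -2*pi to 0: ∫_{-2*pi}^{0} (-t - 1) cos(t/2) dt = (-4) - (4) = -8.
Integrating by parts (boundary term plus one more integral), an antiderivative of (2*t + 2) cos(t/2) is 4*t*sin(t/2) + 4*sin(t/2) + 8*cos(t/2); evaluating from 0 to 2*pi: ∫_{0}^{2*pi} (2*t + 2) cos(t/2) dt = (-8) - (8) = -16.
So ∫_{-2*pi}^{2*pi} v(t) cos(t/2) dt = -24.
Hence Re(c_{1}) = (1/(4*pi))·(-24) = -6/pi.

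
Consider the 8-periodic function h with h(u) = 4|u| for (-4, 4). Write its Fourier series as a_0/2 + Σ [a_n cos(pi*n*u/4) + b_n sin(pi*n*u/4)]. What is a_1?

a_1 = 1/4 ∫_{-4}^{4} h(u) cos(pi*u/4) du.
h is even and cos(pi*u/4) is even, so the integrand is even and a_1 = 1/2 ∫_0^{4} h(u) cos(pi*u/4) du.
Integrating by parts (boundary term plus one more integral), an antiderivative of (4*u) cos(pi*u/4) is 16*u*sin(pi*u/4)/pi + 64*cos(pi*u/4)/pi**2; evaluating from 0 to 4: ∫_{0}^{4} (4*u) cos(pi*u/4) du = (-64/pi**2) - (64/pi**2) = -128/pi**2.
Hence a_1 = (1/2)·(-128/pi**2) = -64/pi**2.

-64/pi**2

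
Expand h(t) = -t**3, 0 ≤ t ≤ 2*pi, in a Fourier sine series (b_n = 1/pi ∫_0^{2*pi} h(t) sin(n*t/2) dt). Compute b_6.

b_6 = 1/pi ∫_0^{2*pi} (-t**3) sin(3*t) dt.
Integrating by parts three times (tabular method), an antiderivative of (-t**3) sin(3*t) is t**3*cos(3*t)/3 - t**2*sin(3*t)/3 - 2*t*cos(3*t)/9 + 2*sin(3*t)/27; evaluating from 0 to 2*pi: ∫_{0}^{2*pi} (-t**3) sin(3*t) dt = (4*pi*(-1 + 6*pi**2)/9) - (0) = 4*pi*(-1 + 6*pi**2)/9.
Hence b_6 = (1/pi)·(4*pi*(-1 + 6*pi**2)/9) = -4/9 + 8*pi**2/3.

-4/9 + 8*pi**2/3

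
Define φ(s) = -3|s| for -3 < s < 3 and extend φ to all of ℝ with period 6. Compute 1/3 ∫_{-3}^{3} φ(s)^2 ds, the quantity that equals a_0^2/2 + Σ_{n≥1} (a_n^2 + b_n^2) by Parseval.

1/3 ∫_{-3}^{3} φ(s)^2 ds = 1/3 · (162) = 54.

54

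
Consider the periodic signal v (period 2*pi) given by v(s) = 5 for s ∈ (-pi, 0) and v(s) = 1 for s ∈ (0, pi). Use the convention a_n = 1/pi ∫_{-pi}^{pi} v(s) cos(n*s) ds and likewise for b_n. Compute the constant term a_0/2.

3

a_0 = 1/pi ∫_{-pi}^{pi} v(s) ds = 1/pi · (6*pi) = 6.
So the constant term a_0/2 = 3.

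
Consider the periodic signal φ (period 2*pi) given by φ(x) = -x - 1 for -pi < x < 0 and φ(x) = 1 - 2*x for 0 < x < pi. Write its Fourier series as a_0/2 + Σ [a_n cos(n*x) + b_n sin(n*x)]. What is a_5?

2/(25*pi)

a_5 = 1/pi ∫_{-pi}^{pi} φ(x) cos(5*x) dx.
Split the integral at the breakpoints.
Integrating by parts (boundary term plus one more integral), an antiderivative of (-x - 1) cos(5*x) is -x*sin(5*x)/5 - sin(5*x)/5 - cos(5*x)/25; evaluating from -pi to 0: ∫_{-pi}^{0} (-x - 1) cos(5*x) dx = (-1/25) - (1/25) = -2/25.
Integrating by parts (boundary term plus one more integral), an antiderivative of (1 - 2*x) cos(5*x) is -2*x*sin(5*x)/5 + sin(5*x)/5 - 2*cos(5*x)/25; evaluating from 0 to pi: ∫_{0}^{pi} (1 - 2*x) cos(5*x) dx = (2/25) - (-2/25) = 4/25.
Summing the pieces and multiplying by (1/pi) gives a_5 = 2/(25*pi).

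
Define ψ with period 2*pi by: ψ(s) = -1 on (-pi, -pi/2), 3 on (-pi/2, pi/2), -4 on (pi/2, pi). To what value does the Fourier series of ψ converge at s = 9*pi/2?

s = 9*pi/2 differs from s = pi/2 by 2 full period(s), and the series is 2*pi-periodic.
At s = pi/2 the one-sided limits are ψ(pi/2^-) = 3 and ψ(pi/2^+) = -4.
By Dirichlet's theorem the series converges to their average, [(3) + (-4)]/2 = -1/2.

-1/2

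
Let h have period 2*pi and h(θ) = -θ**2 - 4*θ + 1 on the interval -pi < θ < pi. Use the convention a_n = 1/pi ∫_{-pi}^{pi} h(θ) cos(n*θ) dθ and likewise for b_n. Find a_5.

4/25

a_5 = 1/pi ∫_{-pi}^{pi} h(θ) cos(5*θ) dθ.
Integrating by parts twice (tabular method), an antiderivative of (-θ**2 - 4*θ + 1) cos(5*θ) is -θ**2*sin(5*θ)/5 - 4*θ*sin(5*θ)/5 - 2*θ*cos(5*θ)/25 + 27*sin(5*θ)/125 - 4*cos(5*θ)/25; evaluating from -pi to pi: ∫_{-pi}^{pi} (-θ**2 - 4*θ + 1) cos(5*θ) dθ = (4/25 + 2*pi/25) - (4/25 - 2*pi/25) = 4*pi/25.
Hence a_5 = (1/pi)·(4*pi/25) = 4/25.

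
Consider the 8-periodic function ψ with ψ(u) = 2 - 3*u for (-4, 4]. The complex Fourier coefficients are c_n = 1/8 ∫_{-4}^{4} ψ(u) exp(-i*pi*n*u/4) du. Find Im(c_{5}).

12/(5*pi)

Since ψ is real-valued, Im(c_{5}) = -1/8 ∫_{-4}^{4} ψ(u) sin(5*pi*u/4) du = -b_{5}/2.
Integrating by parts (boundary term plus one more integral), an antiderivative of (2 - 3*u) sin(5*pi*u/4) is 12*u*cos(5*pi*u/4)/(5*pi) - 48*sin(5*pi*u/4)/(25*pi**2) - 8*cos(5*pi*u/4)/(5*pi); evaluating from -4 to 4: ∫_{-4}^{4} (2 - 3*u) sin(5*pi*u/4) du = (-8/pi) - (56/(5*pi)) = -96/(5*pi).
Hence Im(c_{5}) = (-1/8)·(-96/(5*pi)) = 12/(5*pi).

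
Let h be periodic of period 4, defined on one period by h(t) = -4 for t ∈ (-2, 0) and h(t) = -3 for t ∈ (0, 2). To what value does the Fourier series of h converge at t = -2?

-7/2

At t = -2 the one-sided limits are h(-2^-) = -3 and h(-2^+) = -4.
By Dirichlet's theorem the series converges to their average, [(-3) + (-4)]/2 = -7/2.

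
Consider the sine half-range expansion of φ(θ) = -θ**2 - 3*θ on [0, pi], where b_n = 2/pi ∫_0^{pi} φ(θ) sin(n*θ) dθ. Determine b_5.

b_5 = 2/pi ∫_0^{pi} (-θ**2 - 3*θ) sin(5*θ) dθ.
Integrating by parts twice (tabular method), an antiderivative of (-θ**2 - 3*θ) sin(5*θ) is θ**2*cos(5*θ)/5 - 2*θ*sin(5*θ)/25 + 3*θ*cos(5*θ)/5 - 3*sin(5*θ)/25 - 2*cos(5*θ)/125; evaluating from 0 to pi: ∫_{0}^{pi} (-θ**2 - 3*θ) sin(5*θ) dθ = (-pi**2/5 - 3*pi/5 + 2/125) - (-2/125) = -pi**2/5 - 3*pi/5 + 4/125.
Hence b_5 = (2/pi)·(-pi**2/5 - 3*pi/5 + 4/125) = 2*(-25*pi**2 - 75*pi + 4)/(125*pi).

2*(-25*pi**2 - 75*pi + 4)/(125*pi)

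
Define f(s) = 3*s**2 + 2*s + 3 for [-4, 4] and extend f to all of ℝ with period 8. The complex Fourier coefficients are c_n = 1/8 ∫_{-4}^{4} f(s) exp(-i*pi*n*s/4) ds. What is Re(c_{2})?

Since f is real-valued, Re(c_{2}) = 1/8 ∫_{-4}^{4} f(s) cos(pi*s/2) ds = a_{2}/2.
Integrating by parts twice (tabular method), an antiderivative of (3*s**2 + 2*s + 3) cos(pi*s/2) is 6*s**2*sin(pi*s/2)/pi + 4*s*sin(pi*s/2)/pi + 24*s*cos(pi*s/2)/pi**2 - 48*sin(pi*s/2)/pi**3 + 6*sin(pi*s/2)/pi + 8*cos(pi*s/2)/pi**2; evaluating from -4 to 4: ∫_{-4}^{4} (3*s**2 + 2*s + 3) cos(pi*s/2) ds = (104/pi**2) - (-88/pi**2) = 192/pi**2.
Hence Re(c_{2}) = (1/8)·(192/pi**2) = 24/pi**2.

24/pi**2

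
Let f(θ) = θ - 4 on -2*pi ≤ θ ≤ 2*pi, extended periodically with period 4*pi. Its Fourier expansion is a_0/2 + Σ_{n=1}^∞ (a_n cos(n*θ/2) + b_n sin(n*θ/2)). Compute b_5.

4/5

b_5 = (1/(2*pi)) ∫_{-2*pi}^{2*pi} f(θ) sin(5*θ/2) dθ.
Integrating by parts (boundary term plus one more integral), an antiderivative of (θ - 4) sin(5*θ/2) is -2*θ*cos(5*θ/2)/5 + 4*sin(5*θ/2)/25 + 8*cos(5*θ/2)/5; evaluating from -2*pi to 2*pi: ∫_{-2*pi}^{2*pi} (θ - 4) sin(5*θ/2) dθ = (-8/5 + 4*pi/5) - (-4*pi/5 - 8/5) = 8*pi/5.
Hence b_5 = (1/(2*pi))·(8*pi/5) = 4/5.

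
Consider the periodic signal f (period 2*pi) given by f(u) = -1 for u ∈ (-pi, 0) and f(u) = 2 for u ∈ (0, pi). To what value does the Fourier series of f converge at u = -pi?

u = -pi differs from u = pi by -1 full period(s), and the series is 2*pi-periodic.
At u = pi the one-sided limits are f(pi^-) = 2 and f(pi^+) = -1.
By Dirichlet's theorem the series converges to their average, [(2) + (-1)]/2 = 1/2.

1/2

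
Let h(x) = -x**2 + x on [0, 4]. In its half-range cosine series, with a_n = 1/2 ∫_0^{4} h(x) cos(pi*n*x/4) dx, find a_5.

48/(25*pi**2)

a_5 = 1/2 ∫_0^{4} (-x**2 + x) cos(5*pi*x/4) dx.
Integrating by parts twice (tabular method), an antiderivative of (-x**2 + x) cos(5*pi*x/4) is -4*x**2*sin(5*pi*x/4)/(5*pi) + 4*x*sin(5*pi*x/4)/(5*pi) - 32*x*cos(5*pi*x/4)/(25*pi**2) + 128*sin(5*pi*x/4)/(125*pi**3) + 16*cos(5*pi*x/4)/(25*pi**2); evaluating from 0 to 4: ∫_{0}^{4} (-x**2 + x) cos(5*pi*x/4) dx = (112/(25*pi**2)) - (16/(25*pi**2)) = 96/(25*pi**2).
Hence a_5 = (1/2)·(96/(25*pi**2)) = 48/(25*pi**2).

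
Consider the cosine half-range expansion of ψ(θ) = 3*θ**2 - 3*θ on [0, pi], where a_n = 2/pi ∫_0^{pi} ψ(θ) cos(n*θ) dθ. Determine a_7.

12*(1 - pi)/(49*pi)

a_7 = 2/pi ∫_0^{pi} (3*θ**2 - 3*θ) cos(7*θ) dθ.
Integrating by parts twice (tabular method), an antiderivative of (3*θ**2 - 3*θ) cos(7*θ) is 3*θ**2*sin(7*θ)/7 - 3*θ*sin(7*θ)/7 + 6*θ*cos(7*θ)/49 - 6*sin(7*θ)/343 - 3*cos(7*θ)/49; evaluating from 0 to pi: ∫_{0}^{pi} (3*θ**2 - 3*θ) cos(7*θ) dθ = (3/49 - 6*pi/49) - (-3/49) = 6/49 - 6*pi/49.
Hence a_7 = (2/pi)·(6/49 - 6*pi/49) = 12*(1 - pi)/(49*pi).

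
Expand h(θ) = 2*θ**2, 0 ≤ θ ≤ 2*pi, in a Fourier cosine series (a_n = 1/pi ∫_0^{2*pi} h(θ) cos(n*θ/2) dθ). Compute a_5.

a_5 = 1/pi ∫_0^{2*pi} (2*θ**2) cos(5*θ/2) dθ.
Integrating by parts twice (tabular method), an antiderivative of (2*θ**2) cos(5*θ/2) is 4*θ**2*sin(5*θ/2)/5 + 16*θ*cos(5*θ/2)/25 - 32*sin(5*θ/2)/125; evaluating from 0 to 2*pi: ∫_{0}^{2*pi} (2*θ**2) cos(5*θ/2) dθ = (-32*pi/25) - (0) = -32*pi/25.
Hence a_5 = (1/pi)·(-32*pi/25) = -32/25.

-32/25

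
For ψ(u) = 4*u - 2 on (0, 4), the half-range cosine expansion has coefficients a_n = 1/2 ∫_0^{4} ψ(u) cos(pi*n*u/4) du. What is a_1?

-64/pi**2

a_1 = 1/2 ∫_0^{4} (4*u - 2) cos(pi*u/4) du.
Integrating by parts (boundary term plus one more integral), an antiderivative of (4*u - 2) cos(pi*u/4) is 16*u*sin(pi*u/4)/pi - 8*sin(pi*u/4)/pi + 64*cos(pi*u/4)/pi**2; evaluating from 0 to 4: ∫_{0}^{4} (4*u - 2) cos(pi*u/4) du = (-64/pi**2) - (64/pi**2) = -128/pi**2.
Hence a_1 = (1/2)·(-128/pi**2) = -64/pi**2.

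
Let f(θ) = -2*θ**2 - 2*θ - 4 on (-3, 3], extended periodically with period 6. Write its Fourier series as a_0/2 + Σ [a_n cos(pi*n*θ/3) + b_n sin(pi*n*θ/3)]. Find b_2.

b_2 = 1/3 ∫_{-3}^{3} f(θ) sin(2*pi*θ/3) dθ.
Integrating by parts twice (tabular method), an antiderivative of (-2*θ**2 - 2*θ - 4) sin(2*pi*θ/3) is 3*θ**2*cos(2*pi*θ/3)/pi - 9*θ*sin(2*pi*θ/3)/pi**2 + 3*θ*cos(2*pi*θ/3)/pi - 9*sin(2*pi*θ/3)/(2*pi**2) - 27*cos(2*pi*θ/3)/(2*pi**3) + 6*cos(2*pi*θ/3)/pi; evaluating from -3 to 3: ∫_{-3}^{3} (-2*θ**2 - 2*θ - 4) sin(2*pi*θ/3) dθ = (-27/(2*pi**3) + 42/pi) - (-27/(2*pi**3) + 24/pi) = 18/pi.
Hence b_2 = (1/3)·(18/pi) = 6/pi.

6/pi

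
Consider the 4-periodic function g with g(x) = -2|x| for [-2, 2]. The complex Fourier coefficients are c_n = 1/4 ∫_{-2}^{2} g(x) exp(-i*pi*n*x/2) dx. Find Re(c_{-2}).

Since g is real-valued, Re(c_{-2}) = 1/4 ∫_{-2}^{2} g(x) cos(-pi*x) dx = a_{2}/2.
g is even and cos(-pi*x) is even, so the integrand is even: ∫_{-2}^{2} g(x) cos(-pi*x) dx = 2∫_0^{2} g(x) cos(-pi*x) dx.
Integrating by parts (boundary term plus one more integral), an antiderivative of (-2*x) cos(-pi*x) is -2*x*sin(pi*x)/pi - 2*cos(pi*x)/pi**2; evaluating from 0 to 2: ∫_{0}^{2} (-2*x) cos(-pi*x) dx = (-2/pi**2) - (-2/pi**2) = 0.
So ∫_{-2}^{2} g(x) cos(-pi*x) dx = 0.
Hence Re(c_{-2}) = (1/4)·(0) = 0.

0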